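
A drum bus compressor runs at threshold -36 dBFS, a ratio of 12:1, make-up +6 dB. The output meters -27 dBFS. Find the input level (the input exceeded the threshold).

0 dBFS

Before make-up, the level was -27 − 6 = -33 dBFS.
The compressed level sits -33 − (-36) = 3 dB over threshold.
Input overshoot = R × output overshoot = 36 dB → input = -36 + 36 = 0 dBFS.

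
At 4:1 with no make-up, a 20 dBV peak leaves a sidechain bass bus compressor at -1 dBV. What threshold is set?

Input is 28 dB above T (since output overshoot × R = input overshoot: (-1 − T)·4 = 20 − T gives T = -8 dBV).
Check: -8 + (20 − (-8))/4 = -8 + 7 = -1 dBV. ✓

-8 dBV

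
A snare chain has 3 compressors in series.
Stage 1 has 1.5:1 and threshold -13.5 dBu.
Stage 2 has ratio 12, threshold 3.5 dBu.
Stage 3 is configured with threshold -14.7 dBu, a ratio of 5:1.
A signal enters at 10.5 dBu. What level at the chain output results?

-11.26 dBu

Stage 1: 10.5 dBu is 24 dB over -13.5 dBu; at 1.5:1 that becomes 16 dB over, giving 2.5 dBu.
Stage 2: 2.5 dBu ≤ 3.5 dBu, so stage 2 doesn't engage; output 2.5 dBu.
Stage 3: 17.2 dB above -14.7 dBu, reduced 5:1 to 3.44 dB above → -11.26 dBu.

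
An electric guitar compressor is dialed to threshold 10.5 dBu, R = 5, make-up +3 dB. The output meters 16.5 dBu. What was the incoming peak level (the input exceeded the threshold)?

25.5 dBu

Remove make-up: 16.5 − 3 = 13.5 dBu.
The compressed level sits 13.5 − 10.5 = 3 dB over threshold.
Undo the ratio: input overshoot = 3 × 5 = 15 dB, giving input = 25.5 dBu.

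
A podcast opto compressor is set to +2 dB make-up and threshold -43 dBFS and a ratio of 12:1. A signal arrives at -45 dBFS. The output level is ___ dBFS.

-43 dBFS

-45 dBFS is 2 dB below the -43 dBFS threshold, so no gain reduction is applied.
Make-up gain adds 2 dB: -45 + 2 = -43 dBFS.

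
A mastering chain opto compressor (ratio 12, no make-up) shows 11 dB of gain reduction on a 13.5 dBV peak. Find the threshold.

Let T be the threshold. Output overshoot = (input overshoot)/R, so 2.5 − T = (13.5 − T)/12.
12·(2.5 − T) = 13.5 − T → 11·T = 30 − 13.5 = 16.5.
T = 16.5/11 = 1.5 dBV.

1.5 dBV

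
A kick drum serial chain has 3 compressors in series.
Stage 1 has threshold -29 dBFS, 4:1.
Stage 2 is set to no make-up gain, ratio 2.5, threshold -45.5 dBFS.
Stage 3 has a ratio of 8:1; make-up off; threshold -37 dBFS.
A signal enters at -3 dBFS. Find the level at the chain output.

Stage 1: 26 dB above -29 dBFS, reduced 4:1 to 6.5 dB above → -22.5 dBFS.
Stage 2: -22.5 dBFS is 23 dB over -45.5 dBFS; at 2.5:1 that becomes 9.2 dB over, giving -36.3 dBFS.
Stage 3: overshoot 0.7 dB → 0.7/8 = 0.0875 dB → -36.9125 dBFS.

-36.9125 dBFS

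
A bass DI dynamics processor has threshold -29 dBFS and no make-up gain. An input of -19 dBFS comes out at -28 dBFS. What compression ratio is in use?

Input overshoot = -19 − (-29) = 10 dB; output overshoot = -28 − (-29) = 1 dB.
Ratio = 10 / 1 = 10.

10:1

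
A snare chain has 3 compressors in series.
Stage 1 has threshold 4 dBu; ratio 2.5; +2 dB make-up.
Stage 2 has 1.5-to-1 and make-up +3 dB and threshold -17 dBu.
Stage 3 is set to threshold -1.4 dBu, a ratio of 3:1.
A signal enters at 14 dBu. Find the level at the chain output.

0.4 dBu

Stage 1: overshoot 10 dB → 10/2.5 = 4 dB → 8 dBu; +2 dB make-up → 10 dBu.
Stage 2: 10 dBu is 27 dB over -17 dBu; at 1.5:1 that becomes 18 dB over, giving 1 dBu; +3 dB make-up → 4 dBu.
Stage 3: 4 dBu is 5.4 dB over -1.4 dBu; at 3:1 that becomes 1.8 dB over, giving 0.4 dBu.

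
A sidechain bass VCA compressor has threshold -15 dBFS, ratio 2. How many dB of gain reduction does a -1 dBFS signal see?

7 dB

Overshoot = -1 − (-15) = 14 dB.
After 2:1 compression the overshoot becomes 14/2 = 7 dB.
So the signal is attenuated by 14 − 7 = 7 dB.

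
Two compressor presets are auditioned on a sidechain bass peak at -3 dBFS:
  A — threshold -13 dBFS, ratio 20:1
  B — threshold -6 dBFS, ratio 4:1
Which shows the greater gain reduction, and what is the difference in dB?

A, by 7.25 dB

A: GR = 10 − 10/20 = 9.5 dB.
B: GR = 3 − 3/4 = 2.25 dB.
A reduces 7.25 dB more.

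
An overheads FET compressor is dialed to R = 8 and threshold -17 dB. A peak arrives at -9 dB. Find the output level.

-16 dB

-9 dB sits 8 dB over threshold.
8:1 compression reduces that to 8/8 = 1 dB over.
Output = -17 + 1 = -16 dB.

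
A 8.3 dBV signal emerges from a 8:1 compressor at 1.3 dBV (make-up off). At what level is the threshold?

Gain reduction = 8.3 − 1.3 = 7 dB; output overshoot = GR / (R − 1) = 7 / 7 = 1 dB.
Threshold = output − output overshoot = 1.3 − 1 = 0.3 dBV.

0.3 dBV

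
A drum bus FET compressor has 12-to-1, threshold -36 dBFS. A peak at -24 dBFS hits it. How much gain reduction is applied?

-24 dBFS exceeds the threshold by 12 dB.
After 12:1 compression the overshoot becomes 12/12 = 1 dB.
So the signal is attenuated by 12 − 1 = 11 dB.

11 dB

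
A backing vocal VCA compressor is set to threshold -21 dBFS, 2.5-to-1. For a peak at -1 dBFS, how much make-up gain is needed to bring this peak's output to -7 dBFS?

6 dB

The peak compresses to -21 + 20/2.5 = -13 dBFS.
To reach -7 dBFS requires -7 − (-13) = 6 dB of make-up.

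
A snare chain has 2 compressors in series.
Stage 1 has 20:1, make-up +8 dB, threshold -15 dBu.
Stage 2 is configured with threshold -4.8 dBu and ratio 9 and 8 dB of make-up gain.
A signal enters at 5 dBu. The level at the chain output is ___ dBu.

Stage 1: 20 dB above -15 dBu, reduced 20:1 to 1 dB above → -14 dBu; +8 dB make-up → -6 dBu.
Stage 2: below threshold (-6 ≤ -4.8); passes unchanged; make-up brings it to 2 dBu.

2 dBu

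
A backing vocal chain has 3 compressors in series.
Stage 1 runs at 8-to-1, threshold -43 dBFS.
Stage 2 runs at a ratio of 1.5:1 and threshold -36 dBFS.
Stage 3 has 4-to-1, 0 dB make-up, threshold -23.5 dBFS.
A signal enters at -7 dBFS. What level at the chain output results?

Stage 1: overshoot 36 dB → 36/8 = 4.5 dB → -38.5 dBFS.
Stage 2: -38.5 dBFS is at or below the -36 dBFS threshold — no compression; output -38.5 dBFS.
Stage 3: -38.5 dBFS is at or below the -23.5 dBFS threshold — no compression; output -38.5 dBFS.

-38.5 dBFS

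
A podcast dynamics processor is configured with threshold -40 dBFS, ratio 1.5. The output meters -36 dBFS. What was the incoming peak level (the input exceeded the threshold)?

-34 dBFS

The compressed level sits -36 − (-40) = 4 dB over threshold.
Before 1.5:1 compression the overshoot was 4 × 1.5 = 6 dB, so input = -40 + 6 = -34 dBFS.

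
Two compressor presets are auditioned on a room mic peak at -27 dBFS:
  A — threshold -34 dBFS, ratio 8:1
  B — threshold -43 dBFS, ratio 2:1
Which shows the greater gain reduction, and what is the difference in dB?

A: GR = 7 − 7/8 = 6.125 dB.
B: GR = 16 − 16/2 = 8 dB.
Difference: 1.875 dB in favour of B.

B, by 1.875 dB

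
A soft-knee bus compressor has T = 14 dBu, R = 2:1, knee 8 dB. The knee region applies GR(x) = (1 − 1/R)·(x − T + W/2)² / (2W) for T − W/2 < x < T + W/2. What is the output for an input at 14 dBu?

x − T + W/2 = 14 − 14 + 4 = 4.
GR = (1 − 1/2) × 4² / 16 = 0.5 × 16 / 16 = 0.5 dB.
Output = 14 − 0.5 = 13.5 dBu.

13.5 dBu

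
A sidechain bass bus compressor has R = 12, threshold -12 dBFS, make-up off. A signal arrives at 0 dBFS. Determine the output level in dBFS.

-11 dBFS

0 dBFS sits 12 dB over threshold.
At 12:1 the overshoot is divided by 12, leaving 1 dB above threshold.
Output = -12 + 1 = -11 dBFS.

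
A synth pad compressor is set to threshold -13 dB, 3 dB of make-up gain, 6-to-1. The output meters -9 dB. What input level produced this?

-7 dB

Before make-up, the level was -9 − 3 = -12 dB.
The compressed level sits -12 − (-13) = 1 dB over threshold.
Undo the ratio: input overshoot = 1 × 6 = 6 dB, giving input = -7 dB.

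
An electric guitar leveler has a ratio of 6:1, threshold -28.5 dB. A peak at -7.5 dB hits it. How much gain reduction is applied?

17.5 dB

The signal is 21 dB above threshold.
At 6:1, output sits 21/6 = 3.5 dB above threshold.
So the signal is attenuated by 21 − 3.5 = 17.5 dB.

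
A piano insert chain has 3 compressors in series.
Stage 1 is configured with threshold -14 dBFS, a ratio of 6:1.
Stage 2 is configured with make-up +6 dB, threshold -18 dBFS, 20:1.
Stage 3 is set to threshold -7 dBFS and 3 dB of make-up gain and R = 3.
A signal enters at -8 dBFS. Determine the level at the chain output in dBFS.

-8.75 dBFS

Stage 1: -8 dBFS is 6 dB over -14 dBFS; at 6:1 that becomes 1 dB over, giving -13 dBFS.
Stage 2: overshoot 5 dB → 5/20 = 0.25 dB → -17.75 dBFS; +6 dB make-up → -11.75 dBFS.
Stage 3: -11.75 dBFS ≤ -7 dBFS, so stage 3 doesn't engage; make-up brings it to -8.75 dBFS.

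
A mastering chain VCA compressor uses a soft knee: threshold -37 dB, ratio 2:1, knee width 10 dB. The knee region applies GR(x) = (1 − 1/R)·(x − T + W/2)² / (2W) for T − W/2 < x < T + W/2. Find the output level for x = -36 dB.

-36.9 dB

x − T + W/2 = -36 − (-37) + 5 = 6.
GR = (1 − 1/2) × 6² / 20 = 0.5 × 36 / 20 = 0.9 dB.
Output = -36 − 0.9 = -36.9 dB.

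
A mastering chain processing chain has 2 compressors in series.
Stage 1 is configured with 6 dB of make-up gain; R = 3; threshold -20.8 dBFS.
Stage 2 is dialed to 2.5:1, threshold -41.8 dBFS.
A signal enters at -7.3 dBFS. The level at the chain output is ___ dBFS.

-29.2 dBFS

Stage 1: overshoot 13.5 dB → 13.5/3 = 4.5 dB → -16.3 dBFS; +6 dB make-up → -10.3 dBFS.
Stage 2: -10.3 dBFS is 31.5 dB over -41.8 dBFS; at 2.5:1 that becomes 12.6 dB over, giving -29.2 dBFS.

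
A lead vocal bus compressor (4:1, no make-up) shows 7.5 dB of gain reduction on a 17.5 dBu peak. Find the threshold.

Let T be the threshold. Output overshoot = (input overshoot)/R, so 10 − T = (17.5 − T)/4.
4·(10 − T) = 17.5 − T → 3·T = 40 − 17.5 = 22.5.
T = 22.5/3 = 7.5 dBu.

7.5 dBu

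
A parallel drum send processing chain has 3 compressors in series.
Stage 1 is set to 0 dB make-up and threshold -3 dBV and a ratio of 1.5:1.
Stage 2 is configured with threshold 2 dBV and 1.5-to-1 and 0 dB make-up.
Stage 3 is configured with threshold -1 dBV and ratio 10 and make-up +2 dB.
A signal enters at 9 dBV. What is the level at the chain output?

Stage 1: 9 dBV is 12 dB over -3 dBV; at 1.5:1 that becomes 8 dB over, giving 5 dBV.
Stage 2: 5 dBV is 3 dB over 2 dBV; at 1.5:1 that becomes 2 dB over, giving 4 dBV.
Stage 3: overshoot 5 dB → 5/10 = 0.5 dB → -0.5 dBV; +2 dB make-up → 1.5 dBV.

1.5 dBV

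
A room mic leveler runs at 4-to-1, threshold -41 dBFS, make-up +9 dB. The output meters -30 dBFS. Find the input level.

Before make-up, the level was -30 − 9 = -39 dBFS.
The compressed level sits -39 − (-41) = 2 dB over threshold.
Undo the ratio: input overshoot = 2 × 4 = 8 dB, giving input = -33 dBFS.

-33 dBFS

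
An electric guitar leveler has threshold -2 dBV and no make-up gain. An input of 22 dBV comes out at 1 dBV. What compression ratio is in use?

Input overshoot = 22 − (-2) = 24 dB; output overshoot = 1 − (-2) = 3 dB.
Ratio = 24 / 3 = 8.

8:1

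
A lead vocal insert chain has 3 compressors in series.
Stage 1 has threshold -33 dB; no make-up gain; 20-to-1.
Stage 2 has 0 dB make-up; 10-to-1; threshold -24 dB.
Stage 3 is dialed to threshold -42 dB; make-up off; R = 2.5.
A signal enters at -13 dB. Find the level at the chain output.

Stage 1: overshoot 20 dB → 20/20 = 1 dB → -32 dB.
Stage 2: -32 dB ≤ -24 dB, so stage 2 doesn't engage; output -32 dB.
Stage 3: overshoot 10 dB → 10/2.5 = 4 dB → -38 dB.

-38 dB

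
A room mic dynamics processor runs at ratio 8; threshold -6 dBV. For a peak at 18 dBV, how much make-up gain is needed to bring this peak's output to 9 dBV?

Overshoot 24 dB → 24/8 = 3 dB after compression, so the compressed level is -6 + 3 = -3 dBV.
Make-up = target − compressed = 9 − (-3) = 12 dB.

12 dB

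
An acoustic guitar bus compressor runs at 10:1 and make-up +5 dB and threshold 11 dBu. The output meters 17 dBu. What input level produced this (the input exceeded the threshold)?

21 dBu

Stripping the +5 dB make-up gives 12 dBu at the gain stage.
The compressed level sits 12 − 11 = 1 dB over threshold.
Before 10:1 compression the overshoot was 1 × 10 = 10 dB, so input = 11 + 10 = 21 dBu.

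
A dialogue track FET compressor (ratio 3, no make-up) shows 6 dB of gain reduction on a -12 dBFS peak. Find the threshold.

Gain reduction = -12 − (-18) = 6 dB; output overshoot = GR / (R − 1) = 6 / 2 = 3 dB.
Threshold = output − output overshoot = -18 − 3 = -21 dBFS.

-21 dBFS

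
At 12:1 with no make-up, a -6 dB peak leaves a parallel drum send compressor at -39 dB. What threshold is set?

Gain reduction = -6 − (-39) = 33 dB; output overshoot = GR / (R − 1) = 33 / 11 = 3 dB.
Threshold = output − output overshoot = -39 − 3 = -42 dB.

-42 dB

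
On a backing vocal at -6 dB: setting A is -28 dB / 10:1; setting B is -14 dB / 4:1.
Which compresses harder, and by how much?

A, by 13.8 dB

A: overshoot 22 dB → output overshoot 2.2 dB → GR 19.8 dB.
B: overshoot 8 dB → output overshoot 2 dB → GR 6 dB.
Difference: 13.8 dB in favour of A.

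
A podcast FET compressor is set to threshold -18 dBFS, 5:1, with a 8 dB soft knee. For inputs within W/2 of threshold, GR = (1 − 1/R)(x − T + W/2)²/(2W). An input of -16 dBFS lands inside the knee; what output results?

x − T + W/2 = -16 − (-18) + 4 = 6.
GR = (1 − 1/5) × 6² / 16 = 0.8 × 36 / 16 = 1.8 dB.
Output = -16 − 1.8 = -17.8 dBFS.

-17.8 dBFS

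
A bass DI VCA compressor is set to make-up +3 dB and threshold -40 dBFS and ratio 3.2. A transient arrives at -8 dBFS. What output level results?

-27 dBFS

The input is 32 dB above the -40 dBFS threshold.
The 32 dB excess becomes 10 dB after 3.2:1 reduction.
That puts the output at -30 dBFS; make-up adds 3 dB, giving -27 dBFS.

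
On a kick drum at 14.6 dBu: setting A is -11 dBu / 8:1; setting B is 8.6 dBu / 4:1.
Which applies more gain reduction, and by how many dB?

A, by 17.9 dB

A: overshoot 25.6 dB → output overshoot 3.2 dB → GR 22.4 dB.
B: overshoot 6 dB → output overshoot 1.5 dB → GR 4.5 dB.
Difference: 17.9 dB in favour of A.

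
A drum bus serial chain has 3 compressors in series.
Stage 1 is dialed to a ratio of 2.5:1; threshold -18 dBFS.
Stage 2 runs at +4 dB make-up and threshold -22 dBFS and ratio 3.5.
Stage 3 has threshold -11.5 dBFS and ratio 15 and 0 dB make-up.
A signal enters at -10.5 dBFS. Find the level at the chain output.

-16 dBFS

Stage 1: 7.5 dB above -18 dBFS, reduced 2.5:1 to 3 dB above → -15 dBFS.
Stage 2: 7 dB above -22 dBFS, reduced 3.5:1 to 2 dB above → -20 dBFS; +4 dB make-up → -16 dBFS.
Stage 3: below threshold (-16 ≤ -11.5); passes unchanged; output -16 dBFS.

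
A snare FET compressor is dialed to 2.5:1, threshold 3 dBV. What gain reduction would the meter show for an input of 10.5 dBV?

4.5 dB

Overshoot = 10.5 − 3 = 7.5 dB.
At 2.5:1, output sits 7.5/2.5 = 3 dB above threshold.
Gain reduction = 7.5 − 3 = 4.5 dB.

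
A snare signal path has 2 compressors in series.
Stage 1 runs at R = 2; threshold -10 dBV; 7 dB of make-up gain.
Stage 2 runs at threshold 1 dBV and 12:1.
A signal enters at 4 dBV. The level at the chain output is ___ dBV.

Stage 1: 14 dB above -10 dBV, reduced 2:1 to 7 dB above → -3 dBV; +7 dB make-up → 4 dBV.
Stage 2: overshoot 3 dB → 3/12 = 0.25 dB → 1.25 dBV.

1.25 dBV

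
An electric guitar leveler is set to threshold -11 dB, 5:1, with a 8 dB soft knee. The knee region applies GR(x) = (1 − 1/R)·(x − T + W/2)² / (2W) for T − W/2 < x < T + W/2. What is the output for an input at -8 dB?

x − T + W/2 = -8 − (-11) + 4 = 7.
GR = (1 − 1/5) × 7² / 16 = 0.8 × 49 / 16 = 2.45 dB.
Output = -8 − 2.45 = -10.45 dB.

-10.45 dB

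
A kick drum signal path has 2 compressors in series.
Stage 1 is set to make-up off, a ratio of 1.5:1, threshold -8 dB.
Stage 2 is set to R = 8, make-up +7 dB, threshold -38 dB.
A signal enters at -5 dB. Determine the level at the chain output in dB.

-27 dB

Stage 1: 3 dB above -8 dB, reduced 1.5:1 to 2 dB above → -6 dB.
Stage 2: 32 dB above -38 dB, reduced 8:1 to 4 dB above → -34 dB; +7 dB make-up → -27 dB.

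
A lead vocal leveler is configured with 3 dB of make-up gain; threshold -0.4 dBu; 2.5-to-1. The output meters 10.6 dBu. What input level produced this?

Stripping the +3 dB make-up gives 7.6 dBu at the gain stage.
Post-compression overshoot = 7.6 − (-0.4) = 8 dB.
Undo the ratio: input overshoot = 8 × 2.5 = 20 dB, giving input = 19.6 dBu.

19.6 dBu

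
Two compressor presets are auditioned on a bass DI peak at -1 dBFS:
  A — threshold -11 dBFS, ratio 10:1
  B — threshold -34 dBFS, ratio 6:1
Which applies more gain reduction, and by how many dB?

A: overshoot 10 dB → output overshoot 1 dB → GR 9 dB.
B: overshoot 33 dB → output overshoot 5.5 dB → GR 27.5 dB.
B reduces 18.5 dB more.

B, by 18.5 dB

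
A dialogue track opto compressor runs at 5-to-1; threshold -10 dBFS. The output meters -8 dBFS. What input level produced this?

That's 2 dB above the -10 dBFS threshold.
Before 5:1 compression the overshoot was 2 × 5 = 10 dB, so input = -10 + 10 = 0 dBFS.

0 dBFS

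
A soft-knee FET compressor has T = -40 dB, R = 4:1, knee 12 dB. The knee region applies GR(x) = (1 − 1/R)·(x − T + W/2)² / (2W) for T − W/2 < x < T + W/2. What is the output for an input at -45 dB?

-45.03125 dB

x − T + W/2 = -45 − (-40) + 6 = 1.
GR = (1 − 1/4) × 1² / 24 = 0.75 × 1 / 24 = 0.03125 dB.
Output = -45 − 0.03125 = -45.03125 dB.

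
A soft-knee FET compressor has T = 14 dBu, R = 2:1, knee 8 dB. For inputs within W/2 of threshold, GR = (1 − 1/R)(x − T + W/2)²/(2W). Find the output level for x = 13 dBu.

12.71875 dBu

x − T + W/2 = 13 − 14 + 4 = 3.
GR = (1 − 1/2) × 3² / 16 = 0.5 × 9 / 16 = 0.28125 dB.
Output = 13 − 0.28125 = 12.71875 dBu.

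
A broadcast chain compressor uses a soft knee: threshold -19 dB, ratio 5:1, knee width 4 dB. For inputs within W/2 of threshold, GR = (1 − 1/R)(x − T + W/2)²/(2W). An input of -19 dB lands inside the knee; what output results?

-19.4 dB

x − T + W/2 = -19 − (-19) + 2 = 2.
GR = (1 − 1/5) × 2² / 8 = 0.8 × 4 / 8 = 0.4 dB.
Output = -19 − 0.4 = -19.4 dB.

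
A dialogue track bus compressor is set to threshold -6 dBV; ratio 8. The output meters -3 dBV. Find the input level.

That's 3 dB above the -6 dBV threshold.
Before 8:1 compression the overshoot was 3 × 8 = 24 dB, so input = -6 + 24 = 18 dBV.

18 dBV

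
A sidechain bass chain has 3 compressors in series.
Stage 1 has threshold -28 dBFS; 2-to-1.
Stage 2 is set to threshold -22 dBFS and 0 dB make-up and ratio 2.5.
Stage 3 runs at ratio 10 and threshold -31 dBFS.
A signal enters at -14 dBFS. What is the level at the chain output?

Stage 1: -14 dBFS is 14 dB over -28 dBFS; at 2:1 that becomes 7 dB over, giving -21 dBFS.
Stage 2: -21 dBFS is 1 dB over -22 dBFS; at 2.5:1 that becomes 0.4 dB over, giving -21.6 dBFS.
Stage 3: overshoot 9.4 dB → 9.4/10 = 0.94 dB → -30.06 dBFS.

-30.06 dBFS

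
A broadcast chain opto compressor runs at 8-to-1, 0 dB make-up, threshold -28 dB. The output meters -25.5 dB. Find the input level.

That's 2.5 dB above the -28 dB threshold.
Undo the ratio: input overshoot = 2.5 × 8 = 20 dB, giving input = -8 dB.

-8 dB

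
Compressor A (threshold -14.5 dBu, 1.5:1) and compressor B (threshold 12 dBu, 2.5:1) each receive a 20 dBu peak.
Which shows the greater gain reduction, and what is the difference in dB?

A, by 6.7 dB

A: overshoot 34.5 dB → output overshoot 23 dB → GR 11.5 dB.
B: overshoot 8 dB → output overshoot 3.2 dB → GR 4.8 dB.
A reduces 6.7 dB more.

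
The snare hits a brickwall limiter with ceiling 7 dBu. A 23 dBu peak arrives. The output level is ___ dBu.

7 dBu

The limiter clamps the peak to its 7 dBu ceiling.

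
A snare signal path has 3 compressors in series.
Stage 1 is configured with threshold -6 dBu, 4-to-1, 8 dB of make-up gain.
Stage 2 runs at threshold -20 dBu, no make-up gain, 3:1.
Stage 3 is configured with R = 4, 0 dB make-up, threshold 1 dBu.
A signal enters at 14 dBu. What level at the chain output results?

Stage 1: 14 dBu is 20 dB over -6 dBu; at 4:1 that becomes 5 dB over, giving -1 dBu; +8 dB make-up → 7 dBu.
Stage 2: 7 dBu is 27 dB over -20 dBu; at 3:1 that becomes 9 dB over, giving -11 dBu.
Stage 3: -11 dBu is at or below the 1 dBu threshold — no compression; output -11 dBu.

-11 dBu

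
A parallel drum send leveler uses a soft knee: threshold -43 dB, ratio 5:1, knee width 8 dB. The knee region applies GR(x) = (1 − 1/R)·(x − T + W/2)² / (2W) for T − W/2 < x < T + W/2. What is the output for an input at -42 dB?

x − T + W/2 = -42 − (-43) + 4 = 5.
GR = (1 − 1/5) × 5² / 16 = 0.8 × 25 / 16 = 1.25 dB.
Output = -42 − 1.25 = -43.25 dB.

-43.25 dB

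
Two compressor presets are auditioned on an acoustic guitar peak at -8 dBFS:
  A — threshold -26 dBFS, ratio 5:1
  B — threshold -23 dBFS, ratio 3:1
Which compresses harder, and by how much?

A: overshoot 18 dB → output overshoot 3.6 dB → GR 14.4 dB.
B: overshoot 15 dB → output overshoot 5 dB → GR 10 dB.
Difference: 4.4 dB in favour of A.

A, by 4.4 dB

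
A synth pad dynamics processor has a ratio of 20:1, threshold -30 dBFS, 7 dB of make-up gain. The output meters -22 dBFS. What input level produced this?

-10 dBFS

Before make-up, the level was -22 − 7 = -29 dBFS.
Post-compression overshoot = -29 − (-30) = 1 dB.
Before 20:1 compression the overshoot was 1 × 20 = 20 dB, so input = -30 + 20 = -10 dBFS.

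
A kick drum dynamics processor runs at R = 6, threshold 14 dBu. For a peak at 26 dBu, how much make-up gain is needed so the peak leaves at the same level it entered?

The peak compresses to 14 + 12/6 = 16 dBu.
To reach 26 dBu requires 26 − 16 = 10 dB of make-up.

10 dB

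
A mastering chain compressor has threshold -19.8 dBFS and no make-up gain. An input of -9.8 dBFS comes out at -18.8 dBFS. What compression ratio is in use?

10:1

Input overshoot = -9.8 − (-19.8) = 10 dB; output overshoot = -18.8 − (-19.8) = 1 dB.
Ratio = 10 / 1 = 10.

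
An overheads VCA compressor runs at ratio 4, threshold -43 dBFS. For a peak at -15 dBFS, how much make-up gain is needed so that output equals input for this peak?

21 dB

Without make-up, output = threshold + overshoot/4 = -43 + 7 = -36 dBFS.
Gap to target: 21 dB.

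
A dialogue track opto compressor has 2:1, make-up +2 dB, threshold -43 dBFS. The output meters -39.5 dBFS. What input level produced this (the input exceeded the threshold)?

Remove make-up: -39.5 − 2 = -41.5 dBFS.
The compressed level sits -41.5 − (-43) = 1.5 dB over threshold.
Before 2:1 compression the overshoot was 1.5 × 2 = 3 dB, so input = -43 + 3 = -40 dBFS.

-40 dBFS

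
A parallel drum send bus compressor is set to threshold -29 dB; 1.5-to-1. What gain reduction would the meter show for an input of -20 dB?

3 dB

The signal is 9 dB above threshold.
At 1.5:1, output sits 9/1.5 = 6 dB above threshold.
Gain reduction = 9 − 6 = 3 dB.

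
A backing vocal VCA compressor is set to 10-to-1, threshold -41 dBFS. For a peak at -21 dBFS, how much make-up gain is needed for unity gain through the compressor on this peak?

18 dB

Overshoot 20 dB → 20/10 = 2 dB after compression, so the compressed level is -41 + 2 = -39 dBFS.
Make-up = target − compressed = -21 − (-39) = 18 dB.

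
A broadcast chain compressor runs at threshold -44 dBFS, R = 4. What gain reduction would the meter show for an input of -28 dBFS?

12 dB

The signal is 16 dB above threshold.
At 4:1, output sits 16/4 = 4 dB above threshold.
Gain reduction = 16 − 4 = 12 dB.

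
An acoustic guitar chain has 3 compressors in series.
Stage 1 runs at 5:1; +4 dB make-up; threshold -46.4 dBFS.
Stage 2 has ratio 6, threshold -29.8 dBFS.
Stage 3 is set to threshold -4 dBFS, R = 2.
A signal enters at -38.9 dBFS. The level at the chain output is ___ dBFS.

Stage 1: -38.9 dBFS is 7.5 dB over -46.4 dBFS; at 5:1 that becomes 1.5 dB over, giving -44.9 dBFS; +4 dB make-up → -40.9 dBFS.
Stage 2: -40.9 dBFS is at or below the -29.8 dBFS threshold — no compression; output -40.9 dBFS.
Stage 3: below threshold (-40.9 ≤ -4); passes unchanged; output -40.9 dBFS.

-40.9 dBFS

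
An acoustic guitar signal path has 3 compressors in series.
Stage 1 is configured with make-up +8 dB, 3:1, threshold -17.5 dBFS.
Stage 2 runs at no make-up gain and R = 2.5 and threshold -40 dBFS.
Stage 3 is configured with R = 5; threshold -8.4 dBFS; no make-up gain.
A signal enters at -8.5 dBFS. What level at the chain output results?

-26.6 dBFS

Stage 1: overshoot 9 dB → 9/3 = 3 dB → -14.5 dBFS; +8 dB make-up → -6.5 dBFS.
Stage 2: 33.5 dB above -40 dBFS, reduced 2.5:1 to 13.4 dB above → -26.6 dBFS.
Stage 3: -26.6 dBFS is at or below the -8.4 dBFS threshold — no compression; output -26.6 dBFS.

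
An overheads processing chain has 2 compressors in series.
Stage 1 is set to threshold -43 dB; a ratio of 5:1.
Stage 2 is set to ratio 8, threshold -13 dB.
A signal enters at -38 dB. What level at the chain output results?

-42 dB

Stage 1: -38 dB is 5 dB over -43 dB; at 5:1 that becomes 1 dB over, giving -42 dB.
Stage 2: -42 dB ≤ -13 dB, so stage 2 doesn't engage; output -42 dB.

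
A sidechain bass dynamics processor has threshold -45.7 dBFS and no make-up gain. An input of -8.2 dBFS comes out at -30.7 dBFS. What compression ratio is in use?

2.5:1

Input overshoot = -8.2 − (-45.7) = 37.5 dB; output overshoot = -30.7 − (-45.7) = 15 dB.
Ratio = 37.5 / 15 = 2.5.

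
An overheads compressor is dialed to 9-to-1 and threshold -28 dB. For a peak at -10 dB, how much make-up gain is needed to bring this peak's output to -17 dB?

Without make-up, output = threshold + overshoot/9 = -28 + 2 = -26 dB.
Gap to target: 9 dB.

9 dB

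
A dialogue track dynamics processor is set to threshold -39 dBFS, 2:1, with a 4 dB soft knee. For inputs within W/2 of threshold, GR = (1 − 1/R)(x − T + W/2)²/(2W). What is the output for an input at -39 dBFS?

-39.25 dBFS

x − T + W/2 = -39 − (-39) + 2 = 2.
GR = (1 − 1/2) × 2² / 8 = 0.5 × 4 / 8 = 0.25 dB.
Output = -39 − 0.25 = -39.25 dBFS.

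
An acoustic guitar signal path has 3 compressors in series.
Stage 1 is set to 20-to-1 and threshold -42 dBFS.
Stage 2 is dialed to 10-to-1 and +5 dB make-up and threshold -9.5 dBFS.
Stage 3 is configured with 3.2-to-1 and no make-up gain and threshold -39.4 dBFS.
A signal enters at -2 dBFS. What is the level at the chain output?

Stage 1: overshoot 40 dB → 40/20 = 2 dB → -40 dBFS.
Stage 2: -40 dBFS is at or below the -9.5 dBFS threshold — no compression; make-up brings it to -35 dBFS.
Stage 3: 4.4 dB above -39.4 dBFS, reduced 3.2:1 to 1.375 dB above → -38.025 dBFS.

-38.025 dBFS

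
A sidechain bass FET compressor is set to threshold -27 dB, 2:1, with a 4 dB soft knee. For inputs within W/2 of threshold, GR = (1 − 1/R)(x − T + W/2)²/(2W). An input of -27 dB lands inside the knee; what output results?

x − T + W/2 = -27 − (-27) + 2 = 2.
GR = (1 − 1/2) × 2² / 8 = 0.5 × 4 / 8 = 0.25 dB.
Output = -27 − 0.25 = -27.25 dB.

-27.25 dB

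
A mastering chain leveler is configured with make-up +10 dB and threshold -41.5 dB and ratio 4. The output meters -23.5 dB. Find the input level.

-9.5 dB

Remove make-up: -23.5 − 10 = -33.5 dB.
That's 8 dB above the -41.5 dB threshold.
Undo the ratio: input overshoot = 8 × 4 = 32 dB, giving input = -9.5 dB.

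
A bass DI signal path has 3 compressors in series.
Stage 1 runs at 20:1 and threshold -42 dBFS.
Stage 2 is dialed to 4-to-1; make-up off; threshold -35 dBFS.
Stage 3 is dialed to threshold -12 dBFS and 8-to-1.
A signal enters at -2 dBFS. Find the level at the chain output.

Stage 1: -2 dBFS is 40 dB over -42 dBFS; at 20:1 that becomes 2 dB over, giving -40 dBFS.
Stage 2: -40 dBFS ≤ -35 dBFS, so stage 2 doesn't engage; output -40 dBFS.
Stage 3: -40 dBFS ≤ -12 dBFS, so stage 3 doesn't engage; output -40 dBFS.

-40 dBFS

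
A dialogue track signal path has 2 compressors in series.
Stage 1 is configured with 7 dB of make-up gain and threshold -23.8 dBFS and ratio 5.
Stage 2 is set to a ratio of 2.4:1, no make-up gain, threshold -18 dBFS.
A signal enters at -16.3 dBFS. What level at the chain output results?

Stage 1: 7.5 dB above -23.8 dBFS, reduced 5:1 to 1.5 dB above → -22.3 dBFS; +7 dB make-up → -15.3 dBFS.
Stage 2: overshoot 2.7 dB → 2.7/2.4 = 1.125 dB → -16.875 dBFS.

-16.875 dBFS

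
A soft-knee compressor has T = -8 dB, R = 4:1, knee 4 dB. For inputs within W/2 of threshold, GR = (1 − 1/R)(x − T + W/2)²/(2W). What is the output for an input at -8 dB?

x − T + W/2 = -8 − (-8) + 2 = 2.
GR = (1 − 1/4) × 2² / 8 = 0.75 × 4 / 8 = 0.375 dB.
Output = -8 − 0.375 = -8.375 dB.

-8.375 dB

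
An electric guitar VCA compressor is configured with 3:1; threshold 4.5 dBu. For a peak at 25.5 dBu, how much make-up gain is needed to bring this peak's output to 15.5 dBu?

4 dB

Without make-up, output = threshold + overshoot/3 = 4.5 + 7 = 11.5 dBu.
Gap to target: 4 dB.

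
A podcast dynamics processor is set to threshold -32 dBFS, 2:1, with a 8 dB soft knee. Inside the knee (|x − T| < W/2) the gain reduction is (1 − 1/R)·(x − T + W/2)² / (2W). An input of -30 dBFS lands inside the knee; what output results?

-31.125 dBFS

x − T + W/2 = -30 − (-32) + 4 = 6.
GR = (1 − 1/2) × 6² / 16 = 0.5 × 36 / 16 = 1.125 dB.
Output = -30 − 1.125 = -31.125 dBFS.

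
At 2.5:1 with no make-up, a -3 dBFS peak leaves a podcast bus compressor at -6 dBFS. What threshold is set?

-8 dBFS

Input is 5 dB above T (since output overshoot × R = input overshoot: (-6 − T)·2.5 = -3 − T gives T = -8 dBFS).
Check: -8 + (-3 − (-8))/2.5 = -8 + 2 = -6 dBFS. ✓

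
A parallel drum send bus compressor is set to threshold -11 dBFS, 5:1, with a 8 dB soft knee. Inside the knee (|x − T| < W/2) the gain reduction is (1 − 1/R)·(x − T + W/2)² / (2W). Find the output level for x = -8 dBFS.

-10.45 dBFS

x − T + W/2 = -8 − (-11) + 4 = 7.
GR = (1 − 1/5) × 7² / 16 = 0.8 × 49 / 16 = 2.45 dB.
Output = -8 − 2.45 = -10.45 dBFS.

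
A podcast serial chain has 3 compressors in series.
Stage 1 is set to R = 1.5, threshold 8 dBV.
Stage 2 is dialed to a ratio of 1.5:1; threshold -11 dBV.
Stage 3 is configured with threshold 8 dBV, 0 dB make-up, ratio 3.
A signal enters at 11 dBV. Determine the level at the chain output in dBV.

Stage 1: 11 dBV is 3 dB over 8 dBV; at 1.5:1 that becomes 2 dB over, giving 10 dBV.
Stage 2: overshoot 21 dB → 21/1.5 = 14 dB → 3 dBV.
Stage 3: 3 dBV is at or below the 8 dBV threshold — no compression; output 3 dBV.

3 dBV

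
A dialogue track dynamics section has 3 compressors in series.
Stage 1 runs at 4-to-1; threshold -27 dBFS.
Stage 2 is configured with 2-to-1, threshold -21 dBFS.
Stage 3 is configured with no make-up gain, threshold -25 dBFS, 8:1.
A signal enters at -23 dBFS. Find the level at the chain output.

-26 dBFS

Stage 1: -23 dBFS is 4 dB over -27 dBFS; at 4:1 that becomes 1 dB over, giving -26 dBFS.
Stage 2: -26 dBFS is at or below the -21 dBFS threshold — no compression; output -26 dBFS.
Stage 3: -26 dBFS ≤ -25 dBFS, so stage 3 doesn't engage; output -26 dBFS.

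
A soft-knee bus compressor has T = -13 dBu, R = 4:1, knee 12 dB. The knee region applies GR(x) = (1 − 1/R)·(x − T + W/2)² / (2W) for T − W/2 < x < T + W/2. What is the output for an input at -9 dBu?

x − T + W/2 = -9 − (-13) + 6 = 10.
GR = (1 − 1/4) × 10² / 24 = 0.75 × 100 / 24 = 3.125 dB.
Output = -9 − 3.125 = -12.125 dBu.

-12.125 dBu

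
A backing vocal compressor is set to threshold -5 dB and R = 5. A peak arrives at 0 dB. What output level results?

-4 dB

The input is 5 dB above the -5 dB threshold.
At 5:1 the overshoot is divided by 5, leaving 1 dB above threshold.
Output = -5 + 1 = -4 dB.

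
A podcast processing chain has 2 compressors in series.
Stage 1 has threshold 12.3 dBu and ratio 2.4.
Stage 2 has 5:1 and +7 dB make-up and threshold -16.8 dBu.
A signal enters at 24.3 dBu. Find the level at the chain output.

Stage 1: 24.3 dBu is 12 dB over 12.3 dBu; at 2.4:1 that becomes 5 dB over, giving 17.3 dBu.
Stage 2: 17.3 dBu is 34.1 dB over -16.8 dBu; at 5:1 that becomes 6.82 dB over, giving -9.98 dBu; +7 dB make-up → -2.98 dBu.

-2.98 dBu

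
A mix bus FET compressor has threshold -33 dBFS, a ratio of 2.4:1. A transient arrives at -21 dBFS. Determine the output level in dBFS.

-28 dBFS

Overshoot: -21 − (-33) = 12 dB.
At 2.4:1 the overshoot is divided by 2.4, leaving 5 dB above threshold.
So the level is -33 + 5 = -28 dBFS.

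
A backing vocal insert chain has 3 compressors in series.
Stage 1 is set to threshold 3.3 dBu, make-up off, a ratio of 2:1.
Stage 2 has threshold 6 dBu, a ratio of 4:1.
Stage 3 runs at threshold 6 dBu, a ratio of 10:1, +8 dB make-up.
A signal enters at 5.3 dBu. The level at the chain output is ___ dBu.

Stage 1: 2 dB above 3.3 dBu, reduced 2:1 to 1 dB above → 4.3 dBu.
Stage 2: 4.3 dBu is at or below the 6 dBu threshold — no compression; output 4.3 dBu.
Stage 3: below threshold (4.3 ≤ 6); passes unchanged; make-up brings it to 12.3 dBu.

12.3 dBu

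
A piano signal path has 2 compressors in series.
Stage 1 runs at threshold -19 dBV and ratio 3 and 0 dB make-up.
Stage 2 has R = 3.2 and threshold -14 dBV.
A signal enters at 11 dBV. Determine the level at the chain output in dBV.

-12.4375 dBV

Stage 1: overshoot 30 dB → 30/3 = 10 dB → -9 dBV.
Stage 2: overshoot 5 dB → 5/3.2 = 1.5625 dB → -12.4375 dBV.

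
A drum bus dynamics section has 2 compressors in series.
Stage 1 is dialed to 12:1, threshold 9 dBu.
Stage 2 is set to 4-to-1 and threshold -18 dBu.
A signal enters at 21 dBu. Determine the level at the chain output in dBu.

-11 dBu

Stage 1: 21 dBu is 12 dB over 9 dBu; at 12:1 that becomes 1 dB over, giving 10 dBu.
Stage 2: 28 dB above -18 dBu, reduced 4:1 to 7 dB above → -11 dBu.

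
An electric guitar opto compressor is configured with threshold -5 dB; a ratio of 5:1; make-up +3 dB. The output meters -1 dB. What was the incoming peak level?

0 dB

Remove make-up: -1 − 3 = -4 dB.
That's 1 dB above the -5 dB threshold.
Before 5:1 compression the overshoot was 1 × 5 = 5 dB, so input = -5 + 5 = 0 dB.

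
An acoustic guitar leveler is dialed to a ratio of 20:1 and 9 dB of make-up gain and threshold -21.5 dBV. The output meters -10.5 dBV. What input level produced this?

Before make-up, the level was -10.5 − 9 = -19.5 dBV.
Post-compression overshoot = -19.5 − (-21.5) = 2 dB.
Input overshoot = R × output overshoot = 40 dB → input = -21.5 + 40 = 18.5 dBV.

18.5 dBV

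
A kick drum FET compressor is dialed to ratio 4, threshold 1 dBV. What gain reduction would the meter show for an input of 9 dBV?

6 dB

Overshoot = 9 − 1 = 8 dB.
A 4:1 ratio leaves 2 dB of that excess.
GR = overshoot in − overshoot out = 8 − 2 = 6 dB.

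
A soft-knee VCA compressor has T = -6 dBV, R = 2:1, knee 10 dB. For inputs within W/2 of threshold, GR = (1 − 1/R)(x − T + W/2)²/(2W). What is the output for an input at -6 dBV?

x − T + W/2 = -6 − (-6) + 5 = 5.
GR = (1 − 1/2) × 5² / 20 = 0.5 × 25 / 20 = 0.625 dB.
Output = -6 − 0.625 = -6.625 dBV.

-6.625 dBV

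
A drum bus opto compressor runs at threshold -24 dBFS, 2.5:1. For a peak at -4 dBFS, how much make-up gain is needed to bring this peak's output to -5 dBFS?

Overshoot 20 dB → 20/2.5 = 8 dB after compression, so the compressed level is -24 + 8 = -16 dBFS.
Make-up = target − compressed = -5 − (-16) = 11 dB.

11 dB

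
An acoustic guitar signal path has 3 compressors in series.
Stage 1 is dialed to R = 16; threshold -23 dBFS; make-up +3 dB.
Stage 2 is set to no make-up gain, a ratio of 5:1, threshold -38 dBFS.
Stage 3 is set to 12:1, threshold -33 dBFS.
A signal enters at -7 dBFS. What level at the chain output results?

-34.2 dBFS

Stage 1: 16 dB above -23 dBFS, reduced 16:1 to 1 dB above → -22 dBFS; +3 dB make-up → -19 dBFS.
Stage 2: -19 dBFS is 19 dB over -38 dBFS; at 5:1 that becomes 3.8 dB over, giving -34.2 dBFS.
Stage 3: -34.2 dBFS is at or below the -33 dBFS threshold — no compression; output -34.2 dBFS.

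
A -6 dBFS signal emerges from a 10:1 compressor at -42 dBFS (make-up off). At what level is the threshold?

Input is 40 dB above T (since output overshoot × R = input overshoot: (-42 − T)·10 = -6 − T gives T = -46 dBFS).
Check: -46 + (-6 − (-46))/10 = -46 + 4 = -42 dBFS. ✓

-46 dBFS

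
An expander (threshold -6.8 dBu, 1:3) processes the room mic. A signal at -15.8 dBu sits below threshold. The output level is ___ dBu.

Undershoot = (-6.8) − (-15.8) = 9 dB.
At 1:3, that expands to 27 dB under threshold.
Output = -6.8 − 27 = -33.8 dBu.

-33.8 dBu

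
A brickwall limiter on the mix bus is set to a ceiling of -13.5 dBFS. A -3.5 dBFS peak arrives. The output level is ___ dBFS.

-13.5 dBFS

At ∞:1, everything above -13.5 dBFS is held at the ceiling.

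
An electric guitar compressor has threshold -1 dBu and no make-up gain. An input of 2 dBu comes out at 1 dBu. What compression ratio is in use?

1.5:1

Input overshoot = 2 − (-1) = 3 dB; output overshoot = 1 − (-1) = 2 dB.
Ratio = 3 / 2 = 1.5.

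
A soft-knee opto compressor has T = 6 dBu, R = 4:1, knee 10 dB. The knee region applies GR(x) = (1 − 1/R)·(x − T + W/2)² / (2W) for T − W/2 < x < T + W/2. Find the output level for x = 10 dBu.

6.9625 dBu

x − T + W/2 = 10 − 6 + 5 = 9.
GR = (1 − 1/4) × 9² / 20 = 0.75 × 81 / 20 = 3.0375 dB.
Output = 10 − 3.0375 = 6.9625 dBu.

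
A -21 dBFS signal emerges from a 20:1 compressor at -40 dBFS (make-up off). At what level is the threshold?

Gain reduction = -21 − (-40) = 19 dB; output overshoot = GR / (R − 1) = 19 / 19 = 1 dB.
Threshold = output − output overshoot = -40 − 1 = -41 dBFS.

-41 dBFS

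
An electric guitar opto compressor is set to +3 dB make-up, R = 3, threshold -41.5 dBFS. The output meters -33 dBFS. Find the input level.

Stripping the +3 dB make-up gives -36 dBFS at the gain stage.
Post-compression overshoot = -36 − (-41.5) = 5.5 dB.
Undo the ratio: input overshoot = 5.5 × 3 = 16.5 dB, giving input = -25 dBFS.

-25 dBFS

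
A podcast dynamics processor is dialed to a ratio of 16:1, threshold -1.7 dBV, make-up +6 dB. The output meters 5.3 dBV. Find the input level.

14.3 dBV

Stripping the +6 dB make-up gives -0.7 dBV at the gain stage.
That's 1 dB above the -1.7 dBV threshold.
Before 16:1 compression the overshoot was 1 × 16 = 16 dB, so input = -1.7 + 16 = 14.3 dBV.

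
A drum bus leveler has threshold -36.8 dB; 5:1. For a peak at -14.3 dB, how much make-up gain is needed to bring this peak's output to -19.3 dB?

13 dB

Without make-up, output = threshold + overshoot/5 = -36.8 + 4.5 = -32.3 dB.
Gap to target: 13 dB.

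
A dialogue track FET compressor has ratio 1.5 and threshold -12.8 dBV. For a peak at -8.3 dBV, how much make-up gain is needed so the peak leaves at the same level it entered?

1.5 dB

Without make-up, output = threshold + overshoot/1.5 = -12.8 + 3 = -9.8 dBV.
Gap to target: 1.5 dB.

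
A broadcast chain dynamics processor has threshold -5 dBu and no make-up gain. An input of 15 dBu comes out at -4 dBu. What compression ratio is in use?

20:1

Input overshoot = 15 − (-5) = 20 dB; output overshoot = -4 − (-5) = 1 dB.
Ratio = 20 / 1 = 20.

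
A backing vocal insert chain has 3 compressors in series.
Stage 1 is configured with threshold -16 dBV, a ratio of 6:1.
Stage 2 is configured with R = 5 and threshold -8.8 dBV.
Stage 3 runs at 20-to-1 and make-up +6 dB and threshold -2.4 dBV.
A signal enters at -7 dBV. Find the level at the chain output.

Stage 1: overshoot 9 dB → 9/6 = 1.5 dB → -14.5 dBV.
Stage 2: below threshold (-14.5 ≤ -8.8); passes unchanged; output -14.5 dBV.
Stage 3: -14.5 dBV ≤ -2.4 dBV, so stage 3 doesn't engage; make-up brings it to -8.5 dBV.

-8.5 dBV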